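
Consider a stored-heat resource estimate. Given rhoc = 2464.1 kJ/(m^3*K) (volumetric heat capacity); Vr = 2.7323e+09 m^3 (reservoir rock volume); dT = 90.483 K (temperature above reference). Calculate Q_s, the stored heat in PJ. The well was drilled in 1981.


Q_s = Vr * rhoc * dT / 1e12
Q_s = 2.7323e+09 * 2464.1 * 90.483 / 1e12
Q_s = 609.19 PJ


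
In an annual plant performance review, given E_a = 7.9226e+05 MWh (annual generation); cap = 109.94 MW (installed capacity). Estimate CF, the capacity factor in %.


CF = E_a / (cap * 8760) * 100
CF = 7.9226e+05 / (109.94 * 8760) * 100
CF = 82.264 %


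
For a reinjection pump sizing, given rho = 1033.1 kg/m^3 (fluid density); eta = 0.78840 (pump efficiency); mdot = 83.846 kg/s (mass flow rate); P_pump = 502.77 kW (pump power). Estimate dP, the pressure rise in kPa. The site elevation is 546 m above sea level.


dP = P_pump * rho * eta / mdot
dP = 502.77 * 1033.1 * 0.78840 / 83.846
dP = 4884.0 kPa


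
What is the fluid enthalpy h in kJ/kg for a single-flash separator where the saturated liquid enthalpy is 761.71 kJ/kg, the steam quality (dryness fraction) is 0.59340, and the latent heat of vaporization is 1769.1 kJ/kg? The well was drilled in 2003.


h = hf + x * hfg
h = 761.71 + 0.59340 * 1769.1
h = 1811.5 kJ/kg


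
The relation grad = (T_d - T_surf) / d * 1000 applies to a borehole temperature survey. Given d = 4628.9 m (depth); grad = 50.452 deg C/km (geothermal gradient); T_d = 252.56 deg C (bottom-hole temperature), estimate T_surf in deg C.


T_surf = T_d - grad * d / 1000
T_surf = 252.56 - 50.452 * 4628.9 / 1000
T_surf = 19.023 deg C


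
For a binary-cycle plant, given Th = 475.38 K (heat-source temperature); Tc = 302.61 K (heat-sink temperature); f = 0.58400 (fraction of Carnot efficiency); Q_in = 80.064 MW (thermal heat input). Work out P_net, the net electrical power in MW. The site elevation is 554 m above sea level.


Step 1: eta = (1 - Tc/Th)*f = (1 - 302.61/475.38)*0.584 = 0.2122464
Step 2: P_net = eta * Q_in = 0.2122464 * 80.064 = 16.993 MW
P_net = 16.993 MW


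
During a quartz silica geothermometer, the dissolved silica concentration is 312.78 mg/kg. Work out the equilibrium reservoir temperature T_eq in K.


T_eq = 1309 / (5.19 - log10(SiO2)) - 273.15
T_eq = 1309 / (5.19 - log10(312.78)) - 273.15
T_eq = 212.6074 deg C
Convert to K: 212.6074 + 273.15 = 485.76 K
T_eq = 485.76 K


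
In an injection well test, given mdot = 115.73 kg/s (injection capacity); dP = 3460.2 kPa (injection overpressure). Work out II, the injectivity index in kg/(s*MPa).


II = mdot * 1000 / dP
II = 115.73 * 1000 / 3460.2
II = 33.446 kg/(s*MPa)


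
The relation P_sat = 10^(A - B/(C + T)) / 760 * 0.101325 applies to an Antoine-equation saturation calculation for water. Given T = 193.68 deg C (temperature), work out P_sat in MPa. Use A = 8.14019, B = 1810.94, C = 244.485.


P_sat = 10^(A - B/(C + T)) / 760 * 0.101325
P_sat = 10^(8.14019 - 1810.94/(244.485 + 193.68)) / 760 * 0.101325
P_sat = 1.3555 MPa


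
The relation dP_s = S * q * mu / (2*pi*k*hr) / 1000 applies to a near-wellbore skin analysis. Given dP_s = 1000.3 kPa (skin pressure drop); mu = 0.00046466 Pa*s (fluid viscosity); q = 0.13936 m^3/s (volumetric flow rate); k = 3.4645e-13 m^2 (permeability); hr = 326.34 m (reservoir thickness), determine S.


S = dP_s * 1000 * 2*pi*k*hr / (q*mu)
S = 1000.3 * 1000 * 2*pi*3.4645e-13*326.34 / (0.13936*0.00046466)
S = 10.974


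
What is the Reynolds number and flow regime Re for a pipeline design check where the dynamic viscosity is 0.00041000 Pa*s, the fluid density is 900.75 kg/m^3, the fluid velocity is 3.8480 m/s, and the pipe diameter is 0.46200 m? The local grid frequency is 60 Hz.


Step 1: Re = rho*vel*D/mu = 900.75*3.848*0.462/0.00041 = 3.9057e+06
Step 2: Re = 3.9057e+06 > 4000, so flow is turbulent.
Re = 3.9057e+06 (turbulent)


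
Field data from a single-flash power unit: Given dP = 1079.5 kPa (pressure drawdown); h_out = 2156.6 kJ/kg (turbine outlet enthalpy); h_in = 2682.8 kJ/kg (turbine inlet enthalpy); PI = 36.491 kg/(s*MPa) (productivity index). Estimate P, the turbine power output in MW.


Step 1: mdot = PI * dP / 1000 = 36.491 * 1079.5 / 1000 = 39.39203 kg/s
Step 2: P = mdot*(h_in - h_out)/1000 = 39.39203*(2682.8 - 2156.6)/1000 = 20.728 MW
P = 20.728 MW


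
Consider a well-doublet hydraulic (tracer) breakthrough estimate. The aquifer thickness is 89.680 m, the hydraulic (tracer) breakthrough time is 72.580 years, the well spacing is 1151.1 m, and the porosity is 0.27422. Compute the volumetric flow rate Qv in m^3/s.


Qv = pi*hr*phi*L^2 / (3*t_bt*365.25*86400)
Qv = pi*89.680*0.27422*1151.1^2 / (3*72.580*365.25*86400)
Qv = 0.014898 m^3/s


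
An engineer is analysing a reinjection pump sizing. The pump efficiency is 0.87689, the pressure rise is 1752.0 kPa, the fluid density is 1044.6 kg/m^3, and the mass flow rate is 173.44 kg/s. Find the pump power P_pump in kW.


P_pump = mdot * dP / (rho * eta)
P_pump = 173.44 * 1752.0 / (1044.6 * 0.87689)
P_pump = 331.73 kW


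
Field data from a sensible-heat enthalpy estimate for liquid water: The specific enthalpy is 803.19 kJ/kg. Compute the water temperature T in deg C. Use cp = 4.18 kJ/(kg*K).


T = h / cp
T = 803.19 / 4.18
T = 192.15 deg C


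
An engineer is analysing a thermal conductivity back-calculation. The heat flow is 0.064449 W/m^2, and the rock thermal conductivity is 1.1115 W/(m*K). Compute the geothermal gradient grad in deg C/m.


grad = q / k * 1000
grad = 0.064449 / 1.1115 * 1000
grad = 57.98381 deg C/km
Convert: 57.98381 deg C/km * 0.001 = 0.057984 deg C/m
grad = 0.057984 deg C/m


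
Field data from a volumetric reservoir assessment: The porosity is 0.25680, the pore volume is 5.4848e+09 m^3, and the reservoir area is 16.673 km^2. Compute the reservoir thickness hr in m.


hr = Vp / (A * 1e6 * phi)
hr = 5.4848e+09 / (16.673 * 1e6 * 0.25680)
hr = 1281.0 m


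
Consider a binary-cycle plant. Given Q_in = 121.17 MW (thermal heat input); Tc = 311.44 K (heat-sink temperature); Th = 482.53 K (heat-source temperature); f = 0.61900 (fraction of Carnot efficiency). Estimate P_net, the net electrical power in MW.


Step 1: eta = (1 - Tc/Th)*f = (1 - 311.44/482.53)*0.619 = 0.2194780
Step 2: P_net = eta * Q_in = 0.2194780 * 121.17 = 26.594 MW
P_net = 26.594 MW


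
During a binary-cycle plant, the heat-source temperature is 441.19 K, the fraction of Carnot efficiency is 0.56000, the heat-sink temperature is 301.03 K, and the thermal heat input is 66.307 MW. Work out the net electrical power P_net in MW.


Step 1: eta = (1 - Tc/Th)*f = (1 - 301.03/441.19)*0.56 = 0.1779043
Step 2: P_net = eta * Q_in = 0.1779043 * 66.307 = 11.796 MW
P_net = 11.796 MW


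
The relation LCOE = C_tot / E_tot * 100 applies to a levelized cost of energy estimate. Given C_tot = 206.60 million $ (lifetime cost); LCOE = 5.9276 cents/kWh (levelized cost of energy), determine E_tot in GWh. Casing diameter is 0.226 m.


E_tot = C_tot / LCOE * 100
E_tot = 206.60 / 5.9276 * 100
E_tot = 3485.4 GWh


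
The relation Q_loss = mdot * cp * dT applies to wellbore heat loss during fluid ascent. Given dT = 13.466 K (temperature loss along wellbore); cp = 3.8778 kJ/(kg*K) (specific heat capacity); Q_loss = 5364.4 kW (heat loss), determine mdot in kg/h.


mdot = Q_loss / (cp * dT)
mdot = 5364.4 / (3.8778 * 13.466)
mdot = 102.7300 kg/s
Convert: 102.7300 kg/s * 3600.0 = 3.6983e+05 kg/h
mdot = 3.6983e+05 kg/h


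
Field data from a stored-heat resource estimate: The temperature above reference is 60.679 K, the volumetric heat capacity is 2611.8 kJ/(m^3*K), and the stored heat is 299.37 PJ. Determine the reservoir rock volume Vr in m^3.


Vr = Q_s * 1e12 / (rhoc * dT)
Vr = 299.37 * 1e12 / (2611.8 * 60.679)
Vr = 1.8890e+09 m^3


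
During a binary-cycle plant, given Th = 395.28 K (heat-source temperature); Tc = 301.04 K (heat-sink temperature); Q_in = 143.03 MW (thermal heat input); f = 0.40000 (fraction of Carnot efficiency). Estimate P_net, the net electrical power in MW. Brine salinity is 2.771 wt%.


Step 1: eta = (1 - Tc/Th)*f = (1 - 301.04/395.28)*0.4 = 0.09536531
Step 2: P_net = eta * Q_in = 0.09536531 * 143.03 = 13.640 MW
P_net = 13.640 MW


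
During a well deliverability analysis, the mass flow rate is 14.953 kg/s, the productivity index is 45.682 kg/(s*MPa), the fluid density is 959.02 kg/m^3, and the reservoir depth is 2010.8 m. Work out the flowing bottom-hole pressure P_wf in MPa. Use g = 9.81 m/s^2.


Step 1: P_i = rho*g*h/1e6 = 959.02*9.81*2010.8/1e6 = 18.91758 MPa
Step 2: P_wf = P_i - mdot/PI = 18.91758 - 14.953/45.682 = 18.590 MPa
P_wf = 18.590 MPa


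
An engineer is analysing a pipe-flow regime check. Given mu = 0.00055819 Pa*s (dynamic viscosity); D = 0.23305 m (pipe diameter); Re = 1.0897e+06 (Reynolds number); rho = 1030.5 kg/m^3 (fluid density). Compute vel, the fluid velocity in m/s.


vel = Re * mu / (rho * D)
vel = 1.0897e+06 * 0.00055819 / (1030.5 * 0.23305)
vel = 2.5327 m/s


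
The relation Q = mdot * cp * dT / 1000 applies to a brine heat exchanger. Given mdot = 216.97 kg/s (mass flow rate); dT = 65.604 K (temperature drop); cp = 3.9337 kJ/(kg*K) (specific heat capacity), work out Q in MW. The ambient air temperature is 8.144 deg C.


Q = mdot * cp * dT / 1000
Q = 216.97 * 3.9337 * 65.604 / 1000
Q = 55.993 MW


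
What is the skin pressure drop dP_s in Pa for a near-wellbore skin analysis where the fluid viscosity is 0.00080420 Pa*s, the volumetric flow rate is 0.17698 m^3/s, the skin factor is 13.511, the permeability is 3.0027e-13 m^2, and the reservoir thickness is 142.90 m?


dP_s = S * q * mu / (2*pi*k*hr) / 1000
dP_s = 13.511 * 0.17698 * 0.00080420 / (2*pi*3.0027e-13*142.90) / 1000
dP_s = 7132.663 kPa
Convert: 7132.663 kPa * 1000.0 = 7.1327e+06 Pa
dP_s = 7.1327e+06 Pa


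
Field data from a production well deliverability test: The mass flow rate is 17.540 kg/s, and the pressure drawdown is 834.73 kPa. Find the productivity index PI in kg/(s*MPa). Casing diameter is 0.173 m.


PI = mdot * 1000 / dP
PI = 17.540 * 1000 / 834.73
PI = 21.013 kg/(s*MPa)


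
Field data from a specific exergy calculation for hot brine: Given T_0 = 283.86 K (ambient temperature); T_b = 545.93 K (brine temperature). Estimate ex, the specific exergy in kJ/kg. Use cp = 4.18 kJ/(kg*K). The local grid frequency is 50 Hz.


ex = cp * ((T_b - T_0) - T_0 * ln(T_b/T_0))
ex = 4.18 * ((545.93 - 283.86) - 283.86 * ln(545.93/283.86))
ex = 319.45 kJ/kg


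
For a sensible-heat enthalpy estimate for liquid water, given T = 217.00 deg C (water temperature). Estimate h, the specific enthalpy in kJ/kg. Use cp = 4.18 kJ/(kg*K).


h = cp * T
h = 4.18 * 217.00
h = 907.06 kJ/kg


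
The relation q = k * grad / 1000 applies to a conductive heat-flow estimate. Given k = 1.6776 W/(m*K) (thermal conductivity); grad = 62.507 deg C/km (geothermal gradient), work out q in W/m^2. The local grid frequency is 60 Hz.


q = k * grad / 1000
q = 1.6776 * 62.507 / 1000
q = 0.10486 W/m^2


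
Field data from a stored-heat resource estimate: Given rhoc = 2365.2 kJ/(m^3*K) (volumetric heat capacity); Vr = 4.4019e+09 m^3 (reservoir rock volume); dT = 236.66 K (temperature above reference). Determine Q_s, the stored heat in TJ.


Q_s = Vr * rhoc * dT / 1e12
Q_s = 4.4019e+09 * 2365.2 * 236.66 / 1e12
Q_s = 2463.956 PJ
Convert: 2463.956 PJ * 1000.0 = 2.4640e+06 TJ
Q_s = 2.4640e+06 TJ


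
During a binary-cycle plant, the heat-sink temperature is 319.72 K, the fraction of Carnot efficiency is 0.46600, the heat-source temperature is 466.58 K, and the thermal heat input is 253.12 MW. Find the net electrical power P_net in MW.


Step 1: eta = (1 - Tc/Th)*f = (1 - 319.72/466.58)*0.466 = 0.1466774
Step 2: P_net = eta * Q_in = 0.1466774 * 253.12 = 37.127 MW
P_net = 37.127 MW


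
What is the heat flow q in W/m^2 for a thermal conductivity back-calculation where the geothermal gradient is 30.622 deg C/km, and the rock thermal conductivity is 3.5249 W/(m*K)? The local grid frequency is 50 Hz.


q = k * grad / 1000
q = 3.5249 * 30.622 / 1000
q = 0.10794 W/m^2


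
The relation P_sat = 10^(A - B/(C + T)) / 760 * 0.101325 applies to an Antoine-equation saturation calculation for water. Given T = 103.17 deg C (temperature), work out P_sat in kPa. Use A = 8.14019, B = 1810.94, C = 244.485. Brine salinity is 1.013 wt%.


P_sat = 10^(A - B/(C + T)) / 760 * 0.101325
P_sat = 10^(8.14019 - 1810.94/(244.485 + 103.17)) / 760 * 0.101325
P_sat = 0.1137833 MPa
Convert: 0.1137833 MPa * 1000.0 = 113.78 kPa
P_sat = 113.78 kPa


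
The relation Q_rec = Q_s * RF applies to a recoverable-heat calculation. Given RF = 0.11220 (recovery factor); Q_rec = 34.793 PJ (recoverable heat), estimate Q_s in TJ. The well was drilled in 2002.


Q_s = Q_rec / RF
Q_s = 34.793 / 0.11220
Q_s = 310.0980 PJ
Convert: 310.0980 PJ * 1000.0 = 3.1010e+05 TJ
Q_s = 3.1010e+05 TJ


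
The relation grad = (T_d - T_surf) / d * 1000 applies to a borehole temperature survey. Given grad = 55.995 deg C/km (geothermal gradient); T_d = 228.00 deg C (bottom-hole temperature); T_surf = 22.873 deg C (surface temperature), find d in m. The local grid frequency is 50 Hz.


d = (T_d - T_surf) / grad * 1000
d = (228.00 - 22.873) / 55.995 * 1000
d = 3663.3 m


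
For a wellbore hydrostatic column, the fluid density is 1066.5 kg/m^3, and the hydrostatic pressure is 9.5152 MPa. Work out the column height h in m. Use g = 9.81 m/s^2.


h = P * 1e6 / (g * rho)
h = 9.5152 * 1e6 / (9.81 * 1066.5)
h = 909.47 m


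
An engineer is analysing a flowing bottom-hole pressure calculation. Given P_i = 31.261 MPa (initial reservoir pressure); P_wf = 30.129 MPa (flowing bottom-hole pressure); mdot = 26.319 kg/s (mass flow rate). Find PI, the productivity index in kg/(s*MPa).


PI = mdot / (P_i - P_wf)
PI = 26.319 / (31.261 - 30.129)
PI = 23.250 kg/(s*MPa)


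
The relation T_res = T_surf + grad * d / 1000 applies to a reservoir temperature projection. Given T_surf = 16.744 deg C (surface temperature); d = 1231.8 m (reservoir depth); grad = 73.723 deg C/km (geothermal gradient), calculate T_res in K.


T_res = T_surf + grad * d / 1000
T_res = 16.744 + 73.723 * 1231.8 / 1000
T_res = 107.5560 deg C
Convert to K: 107.5560 + 273.15 = 380.71 K
T_res = 380.71 K


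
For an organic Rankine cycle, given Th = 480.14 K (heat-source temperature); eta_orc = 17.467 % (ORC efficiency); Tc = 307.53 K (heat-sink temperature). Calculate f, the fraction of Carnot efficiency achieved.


f = (eta_orc/100) / (1 - Tc/Th)
f = (17.467/100) / (1 - 307.53/480.14)
f = 0.48587


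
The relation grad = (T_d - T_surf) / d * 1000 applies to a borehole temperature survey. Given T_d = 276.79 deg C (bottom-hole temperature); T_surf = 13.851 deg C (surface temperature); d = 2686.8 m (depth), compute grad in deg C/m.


grad = (T_d - T_surf) / d * 1000
grad = (276.79 - 13.851) / 2686.8 * 1000
grad = 97.86326 deg C/km
Convert: 97.86326 deg C/km * 0.001 = 0.097863 deg C/m
grad = 0.097863 deg C/m


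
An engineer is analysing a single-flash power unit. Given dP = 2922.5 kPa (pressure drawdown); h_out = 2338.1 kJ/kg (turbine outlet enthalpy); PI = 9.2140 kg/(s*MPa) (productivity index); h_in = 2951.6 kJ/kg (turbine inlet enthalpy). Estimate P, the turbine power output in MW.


Step 1: mdot = PI * dP / 1000 = 9.214 * 2922.5 / 1000 = 26.92792 kg/s
Step 2: P = mdot*(h_in - h_out)/1000 = 26.92792*(2951.6 - 2338.1)/1000 = 16.520 MW
P = 16.520 MW


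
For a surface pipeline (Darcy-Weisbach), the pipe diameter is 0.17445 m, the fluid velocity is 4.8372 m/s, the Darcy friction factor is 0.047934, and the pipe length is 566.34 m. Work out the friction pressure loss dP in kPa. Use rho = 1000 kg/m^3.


dP = f * (L/D) * (rho*vel^2/2) / 1000
dP = 0.047934 * (566.34/0.17445) * (1000*4.8372^2/2) / 1000
dP = 1820.6 kPa


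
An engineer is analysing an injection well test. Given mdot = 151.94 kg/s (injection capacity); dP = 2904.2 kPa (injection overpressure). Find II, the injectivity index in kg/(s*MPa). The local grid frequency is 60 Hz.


II = mdot * 1000 / dP
II = 151.94 * 1000 / 2904.2
II = 52.317 kg/(s*MPa)


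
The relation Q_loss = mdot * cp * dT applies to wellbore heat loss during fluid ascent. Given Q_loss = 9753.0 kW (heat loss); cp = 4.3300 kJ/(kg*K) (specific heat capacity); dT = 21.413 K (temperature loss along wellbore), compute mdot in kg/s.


mdot = Q_loss / (cp * dT)
mdot = 9753.0 / (4.3300 * 21.413)
mdot = 105.19 kg/s


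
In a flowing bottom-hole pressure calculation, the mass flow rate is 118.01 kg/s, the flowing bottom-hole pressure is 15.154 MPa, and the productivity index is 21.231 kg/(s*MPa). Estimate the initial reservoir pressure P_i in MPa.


P_i = P_wf + mdot / PI
P_i = 15.154 + 118.01 / 21.231
P_i = 20.712 MPa


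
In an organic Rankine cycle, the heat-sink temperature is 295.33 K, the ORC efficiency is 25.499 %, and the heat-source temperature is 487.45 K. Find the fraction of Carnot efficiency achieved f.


f = (eta_orc/100) / (1 - Tc/Th)
f = (25.499/100) / (1 - 295.33/487.45)
f = 0.64696


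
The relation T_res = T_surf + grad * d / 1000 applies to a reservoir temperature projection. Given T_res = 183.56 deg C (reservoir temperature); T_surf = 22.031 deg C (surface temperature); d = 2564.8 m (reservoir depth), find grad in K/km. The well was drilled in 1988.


grad = (T_res - T_surf) / d * 1000
grad = (183.56 - 22.031) / 2564.8 * 1000
grad = 62.97918 deg C/km
Convert: 62.97918 deg C/km * 1.0 = 62.979 K/km
grad = 62.979 K/km


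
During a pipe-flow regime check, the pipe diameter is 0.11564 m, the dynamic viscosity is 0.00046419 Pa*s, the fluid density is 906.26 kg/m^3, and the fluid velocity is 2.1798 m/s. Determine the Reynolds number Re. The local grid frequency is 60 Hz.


Re = rho * vel * D / mu
Re = 906.26 * 2.1798 * 0.11564 / 0.00046419
Re = 4.9213e+05


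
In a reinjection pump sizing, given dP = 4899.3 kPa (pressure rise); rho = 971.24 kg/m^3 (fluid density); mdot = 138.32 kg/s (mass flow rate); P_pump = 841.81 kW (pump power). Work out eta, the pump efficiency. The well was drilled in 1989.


eta = mdot * dP / (rho * P_pump)
eta = 138.32 * 4899.3 / (971.24 * 841.81)
eta = 0.82885


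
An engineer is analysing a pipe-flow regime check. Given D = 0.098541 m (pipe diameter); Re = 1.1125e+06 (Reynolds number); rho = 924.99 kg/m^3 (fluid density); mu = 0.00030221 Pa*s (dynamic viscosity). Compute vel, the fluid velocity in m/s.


vel = Re * mu / (rho * D)
vel = 1.1125e+06 * 0.00030221 / (924.99 * 0.098541)
vel = 3.6885 m/s


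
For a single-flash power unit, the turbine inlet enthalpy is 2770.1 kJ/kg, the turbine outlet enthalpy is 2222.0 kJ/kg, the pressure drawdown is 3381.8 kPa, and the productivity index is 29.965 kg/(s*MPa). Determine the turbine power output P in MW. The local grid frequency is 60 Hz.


Step 1: mdot = PI * dP / 1000 = 29.965 * 3381.8 / 1000 = 101.3356 kg/s
Step 2: P = mdot*(h_in - h_out)/1000 = 101.3356*(2770.1 - 2222.0)/1000 = 55.542 MW
P = 55.542 MW


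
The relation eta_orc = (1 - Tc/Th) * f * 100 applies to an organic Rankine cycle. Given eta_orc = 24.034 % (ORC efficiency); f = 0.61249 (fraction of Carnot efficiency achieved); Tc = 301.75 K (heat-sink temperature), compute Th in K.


Th = Tc / (1 - (eta_orc/100)/f)
Th = 301.75 / (1 - (24.034/100)/0.61249)
Th = 496.62 K


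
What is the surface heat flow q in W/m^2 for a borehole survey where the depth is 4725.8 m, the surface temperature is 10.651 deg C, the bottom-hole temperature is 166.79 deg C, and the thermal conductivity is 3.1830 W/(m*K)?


Step 1: grad = (T_d - T_surf)/d * 1000 = (166.79 - 10.651)/4725.8 * 1000 = 33.03970 deg C/km
Step 2: q = k * grad / 1000 = 3.183 * 33.03970 / 1000 = 0.10517 W/m^2
q = 0.10517 W/m^2


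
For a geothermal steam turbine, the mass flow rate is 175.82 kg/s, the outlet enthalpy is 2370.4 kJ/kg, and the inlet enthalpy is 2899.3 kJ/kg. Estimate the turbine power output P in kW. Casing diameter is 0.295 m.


P = mdot * (h_in - h_out) / 1000
P = 175.82 * (2899.3 - 2370.4) / 1000
P = 92.99120 MW
Convert: 92.99120 MW * 1000.0 = 92991 kW
P = 92991 kW


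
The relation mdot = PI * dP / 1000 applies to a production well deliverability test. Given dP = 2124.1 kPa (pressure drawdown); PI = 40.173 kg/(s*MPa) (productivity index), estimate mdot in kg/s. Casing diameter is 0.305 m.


mdot = PI * dP / 1000
mdot = 40.173 * 2124.1 / 1000
mdot = 85.331 kg/s


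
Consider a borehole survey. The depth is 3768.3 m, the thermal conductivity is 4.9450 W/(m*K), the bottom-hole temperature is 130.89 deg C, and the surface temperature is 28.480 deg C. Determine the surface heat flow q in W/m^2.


Step 1: grad = (T_d - T_surf)/d * 1000 = (130.89 - 28.48)/3768.3 * 1000 = 27.17671 deg C/km
Step 2: q = k * grad / 1000 = 4.945 * 27.17671 / 1000 = 0.13439 W/m^2
q = 0.13439 W/m^2


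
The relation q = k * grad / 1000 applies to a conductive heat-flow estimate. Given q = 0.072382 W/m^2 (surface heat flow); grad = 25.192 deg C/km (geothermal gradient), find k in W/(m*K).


k = q * 1000 / grad
k = 0.072382 * 1000 / 25.192
k = 2.8732 W/(m*K)


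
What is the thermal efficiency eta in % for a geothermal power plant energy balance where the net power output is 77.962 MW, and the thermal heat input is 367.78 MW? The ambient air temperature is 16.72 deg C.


eta = W_net / Q_in * 100
eta = 77.962 / 367.78 * 100
eta = 21.198 %


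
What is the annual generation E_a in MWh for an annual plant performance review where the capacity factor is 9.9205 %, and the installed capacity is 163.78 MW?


E_a = CF / 100 * cap * 8760
E_a = 9.9205 / 100 * 163.78 * 8760
E_a = 1.4233e+05 MWh


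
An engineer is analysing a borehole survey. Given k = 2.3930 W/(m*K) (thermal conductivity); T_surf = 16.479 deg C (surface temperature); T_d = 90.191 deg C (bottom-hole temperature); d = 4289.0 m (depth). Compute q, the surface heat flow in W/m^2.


Step 1: grad = (T_d - T_surf)/d * 1000 = (90.191 - 16.479)/4289.0 * 1000 = 17.18629 deg C/km
Step 2: q = k * grad / 1000 = 2.393 * 17.18629 / 1000 = 0.041127 W/m^2
q = 0.041127 W/m^2


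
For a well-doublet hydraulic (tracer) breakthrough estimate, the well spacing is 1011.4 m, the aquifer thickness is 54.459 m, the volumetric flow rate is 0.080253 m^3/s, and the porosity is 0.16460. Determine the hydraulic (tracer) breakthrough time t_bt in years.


t_bt = pi * hr * phi * L^2 / (3 * Qv) / (365.25*86400)
t_bt = pi * 54.459 * 0.16460 * 1011.4^2 / (3 * 0.080253) / (365.25*86400)
t_bt = 3.7915 years


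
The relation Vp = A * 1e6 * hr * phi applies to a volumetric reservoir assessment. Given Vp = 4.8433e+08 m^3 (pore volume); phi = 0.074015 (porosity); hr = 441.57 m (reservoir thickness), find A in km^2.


A = Vp / (1e6 * hr * phi)
A = 4.8433e+08 / (1e6 * 441.57 * 0.074015)
A = 14.819 km^2


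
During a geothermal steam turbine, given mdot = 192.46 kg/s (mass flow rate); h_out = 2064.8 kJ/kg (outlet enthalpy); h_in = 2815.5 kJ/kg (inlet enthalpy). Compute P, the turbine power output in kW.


P = mdot * (h_in - h_out) / 1000
P = 192.46 * (2815.5 - 2064.8) / 1000
P = 144.4797 MW
Convert: 144.4797 MW * 1000.0 = 1.4448e+05 kW
P = 1.4448e+05 kW


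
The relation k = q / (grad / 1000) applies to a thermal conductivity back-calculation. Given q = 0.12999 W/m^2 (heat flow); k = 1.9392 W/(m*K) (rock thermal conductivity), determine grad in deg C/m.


grad = q / k * 1000
grad = 0.12999 / 1.9392 * 1000
grad = 67.03280 deg C/km
Convert: 67.03280 deg C/km * 0.001 = 0.067033 deg C/m
grad = 0.067033 deg C/m


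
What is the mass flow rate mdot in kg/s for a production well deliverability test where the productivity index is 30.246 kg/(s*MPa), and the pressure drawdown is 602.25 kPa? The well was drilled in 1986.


mdot = PI * dP / 1000
mdot = 30.246 * 602.25 / 1000
mdot = 18.216 kg/s


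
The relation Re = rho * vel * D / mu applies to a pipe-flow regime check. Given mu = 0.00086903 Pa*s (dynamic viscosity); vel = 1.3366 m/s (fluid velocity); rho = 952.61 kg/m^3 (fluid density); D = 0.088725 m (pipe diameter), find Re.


Re = rho * vel * D / mu
Re = 952.61 * 1.3366 * 0.088725 / 0.00086903
Re = 1.3000e+05


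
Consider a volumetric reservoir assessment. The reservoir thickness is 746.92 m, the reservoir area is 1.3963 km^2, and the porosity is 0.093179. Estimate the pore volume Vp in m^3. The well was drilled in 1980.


Vp = A * 1e6 * hr * phi
Vp = 1.3963 * 1e6 * 746.92 * 0.093179
Vp = 9.7179e+07 m^3


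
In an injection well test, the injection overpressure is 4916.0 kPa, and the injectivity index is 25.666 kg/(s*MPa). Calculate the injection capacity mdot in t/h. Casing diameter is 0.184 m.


mdot = II * dP / 1000
mdot = 25.666 * 4916.0 / 1000
mdot = 126.1741 kg/s
Convert: 126.1741 kg/s * 3.6 = 454.23 t/h
mdot = 454.23 t/h


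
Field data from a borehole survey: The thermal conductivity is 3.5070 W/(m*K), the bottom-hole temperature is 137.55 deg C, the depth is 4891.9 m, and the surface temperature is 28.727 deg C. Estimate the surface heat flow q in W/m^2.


Step 1: grad = (T_d - T_surf)/d * 1000 = (137.55 - 28.727)/4891.9 * 1000 = 22.24555 deg C/km
Step 2: q = k * grad / 1000 = 3.507 * 22.24555 / 1000 = 0.078015 W/m^2
q = 0.078015 W/m^2


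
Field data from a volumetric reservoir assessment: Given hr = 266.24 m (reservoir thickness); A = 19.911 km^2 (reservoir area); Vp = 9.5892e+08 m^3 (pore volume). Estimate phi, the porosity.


phi = Vp / (A * 1e6 * hr)
phi = 9.5892e+08 / (19.911 * 1e6 * 266.24)
phi = 0.18089


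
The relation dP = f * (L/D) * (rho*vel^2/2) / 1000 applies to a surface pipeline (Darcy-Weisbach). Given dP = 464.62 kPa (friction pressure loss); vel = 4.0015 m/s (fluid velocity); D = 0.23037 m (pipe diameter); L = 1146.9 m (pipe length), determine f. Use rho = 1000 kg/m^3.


f = dP*1000 / ((L/D)*(rho*vel^2/2))
f = 464.62*1000 / ((1146.9/0.23037)*(1000*4.0015^2/2))
f = 0.011657


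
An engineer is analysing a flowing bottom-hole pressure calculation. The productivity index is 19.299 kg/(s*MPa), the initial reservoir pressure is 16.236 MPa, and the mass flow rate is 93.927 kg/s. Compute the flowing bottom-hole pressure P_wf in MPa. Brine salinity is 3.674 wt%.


P_wf = P_i - mdot / PI
P_wf = 16.236 - 93.927 / 19.299
P_wf = 11.369 MPa


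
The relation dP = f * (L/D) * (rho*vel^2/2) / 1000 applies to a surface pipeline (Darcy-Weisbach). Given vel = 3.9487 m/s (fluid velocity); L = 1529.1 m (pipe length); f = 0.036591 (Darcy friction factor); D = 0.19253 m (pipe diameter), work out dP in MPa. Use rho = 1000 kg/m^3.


dP = f * (L/D) * (rho*vel^2/2) / 1000
dP = 0.036591 * (1529.1/0.19253) * (1000*3.9487^2/2) / 1000
dP = 2265.635 kPa
Convert: 2265.635 kPa * 0.001 = 2.2656 MPa
dP = 2.2656 MPa


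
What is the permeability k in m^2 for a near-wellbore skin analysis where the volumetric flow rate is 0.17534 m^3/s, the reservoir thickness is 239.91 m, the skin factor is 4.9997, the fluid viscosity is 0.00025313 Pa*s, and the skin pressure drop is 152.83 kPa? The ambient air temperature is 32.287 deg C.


k = S*q*mu / (2*pi*dP_s*1000*hr)
k = 4.9997*0.17534*0.00025313 / (2*pi*152.83*1000*239.91)
k = 9.6323e-13 m^2


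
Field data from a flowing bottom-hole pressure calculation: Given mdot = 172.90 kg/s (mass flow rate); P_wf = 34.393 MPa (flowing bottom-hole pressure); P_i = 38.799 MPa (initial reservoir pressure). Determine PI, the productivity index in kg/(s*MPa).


PI = mdot / (P_i - P_wf)
PI = 172.90 / (38.799 - 34.393)
PI = 39.242 kg/(s*MPa)


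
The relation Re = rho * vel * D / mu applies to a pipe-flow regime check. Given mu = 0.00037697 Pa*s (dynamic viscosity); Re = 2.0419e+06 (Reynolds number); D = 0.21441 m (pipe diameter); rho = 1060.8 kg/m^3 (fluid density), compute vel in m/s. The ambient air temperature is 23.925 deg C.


vel = Re * mu / (rho * D)
vel = 2.0419e+06 * 0.00037697 / (1060.8 * 0.21441)
vel = 3.3843 m/s


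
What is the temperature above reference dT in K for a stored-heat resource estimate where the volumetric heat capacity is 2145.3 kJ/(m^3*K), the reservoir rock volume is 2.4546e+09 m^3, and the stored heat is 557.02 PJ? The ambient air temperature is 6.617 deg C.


dT = Q_s * 1e12 / (Vr * rhoc)
dT = 557.02 * 1e12 / (2.4546e+09 * 2145.3)
dT = 105.78 K


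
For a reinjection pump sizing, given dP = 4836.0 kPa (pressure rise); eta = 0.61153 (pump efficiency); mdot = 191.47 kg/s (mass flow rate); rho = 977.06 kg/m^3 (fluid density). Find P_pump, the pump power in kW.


P_pump = mdot * dP / (rho * eta)
P_pump = 191.47 * 4836.0 / (977.06 * 0.61153)
P_pump = 1549.7 kW


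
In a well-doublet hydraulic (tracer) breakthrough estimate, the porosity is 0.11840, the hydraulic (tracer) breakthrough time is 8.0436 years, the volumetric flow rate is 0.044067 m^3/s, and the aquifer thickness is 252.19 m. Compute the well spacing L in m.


L = sqrt(t_bt*365.25*86400*3*Qv / (pi*hr*phi))
L = sqrt(8.0436*365.25*86400*3*0.044067 / (pi*252.19*0.11840))
L = 598.11 m


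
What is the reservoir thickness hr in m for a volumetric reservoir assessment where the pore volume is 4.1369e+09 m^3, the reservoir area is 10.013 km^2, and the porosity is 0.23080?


hr = Vp / (A * 1e6 * phi)
hr = 4.1369e+09 / (10.013 * 1e6 * 0.23080)
hr = 1790.1 m


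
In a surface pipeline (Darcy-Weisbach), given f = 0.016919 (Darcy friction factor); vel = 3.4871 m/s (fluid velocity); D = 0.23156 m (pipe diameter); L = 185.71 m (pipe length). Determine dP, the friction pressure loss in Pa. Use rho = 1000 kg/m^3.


dP = f * (L/D) * (rho*vel^2/2) / 1000
dP = 0.016919 * (185.71/0.23156) * (1000*3.4871^2/2) / 1000
dP = 82.49835 kPa
Convert: 82.49835 kPa * 1000.0 = 82498 Pa
dP = 82498 Pa


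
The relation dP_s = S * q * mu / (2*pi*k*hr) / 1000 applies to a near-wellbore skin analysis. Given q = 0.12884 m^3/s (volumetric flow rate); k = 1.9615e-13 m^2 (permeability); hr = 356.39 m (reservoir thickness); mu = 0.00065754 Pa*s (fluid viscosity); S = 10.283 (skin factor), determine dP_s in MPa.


dP_s = S * q * mu / (2*pi*k*hr) / 1000
dP_s = 10.283 * 0.12884 * 0.00065754 / (2*pi*1.9615e-13*356.39) / 1000
dP_s = 1983.349 kPa
Convert: 1983.349 kPa * 0.001 = 1.9833 MPa
dP_s = 1.9833 MPa


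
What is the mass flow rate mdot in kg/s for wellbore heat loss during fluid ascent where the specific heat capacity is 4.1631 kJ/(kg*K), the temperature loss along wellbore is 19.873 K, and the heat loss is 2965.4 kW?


mdot = Q_loss / (cp * dT)
mdot = 2965.4 / (4.1631 * 19.873)
mdot = 35.843 kg/s


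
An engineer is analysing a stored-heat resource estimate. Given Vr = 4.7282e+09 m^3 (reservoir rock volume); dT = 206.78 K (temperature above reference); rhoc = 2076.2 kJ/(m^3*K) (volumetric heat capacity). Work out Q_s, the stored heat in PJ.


Q_s = Vr * rhoc * dT / 1e12
Q_s = 4.7282e+09 * 2076.2 * 206.78 / 1e12
Q_s = 2029.9 PJ


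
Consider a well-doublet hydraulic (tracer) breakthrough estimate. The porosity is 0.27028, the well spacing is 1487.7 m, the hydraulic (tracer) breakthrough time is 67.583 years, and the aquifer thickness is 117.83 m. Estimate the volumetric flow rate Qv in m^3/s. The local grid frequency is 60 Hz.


Qv = pi*hr*phi*L^2 / (3*t_bt*365.25*86400)
Qv = pi*117.83*0.27028*1487.7^2 / (3*67.583*365.25*86400)
Qv = 0.034609 m^3/s


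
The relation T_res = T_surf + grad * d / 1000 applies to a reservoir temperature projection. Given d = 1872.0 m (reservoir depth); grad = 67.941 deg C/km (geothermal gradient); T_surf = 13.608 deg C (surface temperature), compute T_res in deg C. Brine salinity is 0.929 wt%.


T_res = T_surf + grad * d / 1000
T_res = 13.608 + 67.941 * 1872.0 / 1000
T_res = 140.79 deg C


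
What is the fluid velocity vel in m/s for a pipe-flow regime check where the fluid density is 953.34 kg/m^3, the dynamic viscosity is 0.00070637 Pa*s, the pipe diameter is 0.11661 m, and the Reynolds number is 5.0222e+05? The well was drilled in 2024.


vel = Re * mu / (rho * D)
vel = 5.0222e+05 * 0.00070637 / (953.34 * 0.11661)
vel = 3.1911 m/s


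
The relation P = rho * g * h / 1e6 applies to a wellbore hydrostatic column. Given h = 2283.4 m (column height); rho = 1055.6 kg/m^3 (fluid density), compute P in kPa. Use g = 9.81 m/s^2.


P = rho * g * h / 1e6
P = 1055.6 * 9.81 * 2283.4 / 1e6
P = 23.64560 MPa
Convert: 23.64560 MPa * 1000.0 = 23646 kPa
P = 23646 kPa


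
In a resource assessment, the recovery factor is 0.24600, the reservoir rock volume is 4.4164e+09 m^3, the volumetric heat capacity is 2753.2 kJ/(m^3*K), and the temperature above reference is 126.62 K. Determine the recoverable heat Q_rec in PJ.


Step 1: Q_s = Vr*rhoc*dT/1e12 = 4.4164e+09*2753.2*126.62/1e12 = 1539.602 PJ
Step 2: Q_rec = Q_s * RF = 1539.602 * 0.246 = 378.74 PJ
Q_rec = 378.74 PJ


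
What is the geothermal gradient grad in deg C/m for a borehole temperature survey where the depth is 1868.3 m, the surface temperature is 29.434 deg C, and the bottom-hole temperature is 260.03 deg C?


grad = (T_d - T_surf) / d * 1000
grad = (260.03 - 29.434) / 1868.3 * 1000
grad = 123.4256 deg C/km
Convert: 123.4256 deg C/km * 0.001 = 0.12343 deg C/m
grad = 0.12343 deg C/m


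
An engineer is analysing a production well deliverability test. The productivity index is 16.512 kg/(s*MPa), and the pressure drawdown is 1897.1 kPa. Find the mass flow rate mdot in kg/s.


mdot = PI * dP / 1000
mdot = 16.512 * 1897.1 / 1000
mdot = 31.325 kg/s


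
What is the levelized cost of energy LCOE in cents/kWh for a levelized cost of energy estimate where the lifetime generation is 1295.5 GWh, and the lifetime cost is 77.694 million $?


LCOE = C_tot / E_tot * 100
LCOE = 77.694 / 1295.5 * 100
LCOE = 5.9972 cents/kWh


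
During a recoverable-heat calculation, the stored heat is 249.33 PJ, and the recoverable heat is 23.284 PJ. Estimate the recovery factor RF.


RF = Q_rec / Q_s
RF = 23.284 / 249.33
RF = 0.093386


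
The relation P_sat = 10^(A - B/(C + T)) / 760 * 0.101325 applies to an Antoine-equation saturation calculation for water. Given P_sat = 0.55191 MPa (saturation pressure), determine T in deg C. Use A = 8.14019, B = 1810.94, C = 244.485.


T = B / (A - log10(P_sat * 760 / 0.101325)) - C
T = 1810.94 / (8.14019 - log10(0.55191 * 760 / 0.101325)) - 244.485
T = 155.88 deg C


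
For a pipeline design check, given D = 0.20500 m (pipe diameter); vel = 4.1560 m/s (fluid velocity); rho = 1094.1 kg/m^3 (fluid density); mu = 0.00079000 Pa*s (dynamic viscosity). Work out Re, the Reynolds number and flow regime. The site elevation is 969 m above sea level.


Step 1: Re = rho*vel*D/mu = 1094.1*4.156*0.205/0.00079 = 1.1799e+06
Step 2: Re = 1.1799e+06 > 4000, so flow is turbulent.
Re = 1.1799e+06 (turbulent)


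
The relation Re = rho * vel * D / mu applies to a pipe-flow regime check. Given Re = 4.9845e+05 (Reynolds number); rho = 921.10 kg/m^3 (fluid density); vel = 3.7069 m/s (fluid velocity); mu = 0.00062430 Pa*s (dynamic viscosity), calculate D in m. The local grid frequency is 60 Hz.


D = Re * mu / (rho * vel)
D = 4.9845e+05 * 0.00062430 / (921.10 * 3.7069)
D = 0.091138 m


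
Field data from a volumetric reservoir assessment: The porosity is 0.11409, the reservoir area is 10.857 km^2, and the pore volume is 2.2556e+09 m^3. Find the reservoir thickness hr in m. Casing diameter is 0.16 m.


hr = Vp / (A * 1e6 * phi)
hr = 2.2556e+09 / (10.857 * 1e6 * 0.11409)
hr = 1821.0 m


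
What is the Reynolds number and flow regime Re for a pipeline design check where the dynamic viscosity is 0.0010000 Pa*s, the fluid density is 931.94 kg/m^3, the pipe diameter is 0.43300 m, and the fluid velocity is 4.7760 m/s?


Step 1: Re = rho*vel*D/mu = 931.94*4.776*0.433/0.001 = 1.9273e+06
Step 2: Re = 1.9273e+06 > 4000, so flow is turbulent.
Re = 1.9273e+06 (turbulent)


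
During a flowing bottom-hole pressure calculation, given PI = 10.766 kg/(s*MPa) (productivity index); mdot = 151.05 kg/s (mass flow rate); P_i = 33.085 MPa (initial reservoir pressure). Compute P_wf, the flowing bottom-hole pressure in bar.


P_wf = P_i - mdot / PI
P_wf = 33.085 - 151.05 / 10.766
P_wf = 19.05472 MPa
Convert: 19.05472 MPa * 10.0 = 190.55 bar
P_wf = 190.55 bar


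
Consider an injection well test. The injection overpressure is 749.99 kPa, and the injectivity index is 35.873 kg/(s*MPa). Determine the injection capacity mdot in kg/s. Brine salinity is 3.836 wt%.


mdot = II * dP / 1000
mdot = 35.873 * 749.99 / 1000
mdot = 26.904 kg/s


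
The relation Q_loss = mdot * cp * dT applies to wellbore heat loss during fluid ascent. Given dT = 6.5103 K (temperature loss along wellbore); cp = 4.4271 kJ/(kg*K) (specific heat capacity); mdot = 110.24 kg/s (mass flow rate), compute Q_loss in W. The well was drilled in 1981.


Q_loss = mdot * cp * dT
Q_loss = 110.24 * 4.4271 * 6.5103
Q_loss = 3177.310 kW
Convert: 3177.310 kW * 1000.0 = 3.1773e+06 W
Q_loss = 3.1773e+06 W


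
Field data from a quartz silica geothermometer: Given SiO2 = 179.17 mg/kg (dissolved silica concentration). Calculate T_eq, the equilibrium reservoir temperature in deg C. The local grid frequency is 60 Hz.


T_eq = 1309 / (5.19 - log10(SiO2)) - 273.15
T_eq = 1309 / (5.19 - log10(179.17)) - 273.15
T_eq = 172.58 deg C


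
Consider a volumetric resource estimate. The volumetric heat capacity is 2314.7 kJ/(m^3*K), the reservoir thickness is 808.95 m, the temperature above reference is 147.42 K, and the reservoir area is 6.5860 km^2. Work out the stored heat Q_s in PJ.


Step 1: Vr = A*1e6*hr = 6.586*1e6*808.95 = 5.327745e+09 m^3
Step 2: Q_s = Vr*rhoc*dT/1e12 = 5.327745e+09*2314.7*147.42/1e12 = 1818.0 PJ
Q_s = 1818.0 PJ


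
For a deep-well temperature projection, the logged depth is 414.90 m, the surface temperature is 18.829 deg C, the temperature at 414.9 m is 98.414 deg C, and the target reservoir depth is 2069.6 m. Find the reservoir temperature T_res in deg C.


Step 1: grad = (T_d1 - T_surf)/d1 * 1000 = (98.414 - 18.829)/414.9 * 1000 = 191.8173 deg C/km
Step 2: T_res = T_surf + grad*d2/1000 = 18.829 + 191.8173*2069.6/1000 = 415.81 deg C
T_res = 415.81 deg C


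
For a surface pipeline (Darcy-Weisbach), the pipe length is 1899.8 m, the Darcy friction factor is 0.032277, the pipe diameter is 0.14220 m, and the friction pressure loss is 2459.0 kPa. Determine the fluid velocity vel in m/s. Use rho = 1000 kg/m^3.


vel = sqrt(dP*1000*2*D / (f*L*rho))
vel = sqrt(2459.0*1000*2*0.14220 / (0.032277*1899.8*1000))
vel = 3.3771 m/s


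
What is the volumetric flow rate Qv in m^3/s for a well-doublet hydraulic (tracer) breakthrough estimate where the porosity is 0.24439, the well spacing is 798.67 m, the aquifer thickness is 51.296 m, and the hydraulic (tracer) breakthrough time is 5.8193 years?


Qv = pi*hr*phi*L^2 / (3*t_bt*365.25*86400)
Qv = pi*51.296*0.24439*798.67^2 / (3*5.8193*365.25*86400)
Qv = 0.045599 m^3/s


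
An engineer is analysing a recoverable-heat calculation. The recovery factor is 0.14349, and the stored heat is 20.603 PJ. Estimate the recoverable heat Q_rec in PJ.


Q_rec = Q_s * RF
Q_rec = 20.603 * 0.14349
Q_rec = 2.9563 PJ


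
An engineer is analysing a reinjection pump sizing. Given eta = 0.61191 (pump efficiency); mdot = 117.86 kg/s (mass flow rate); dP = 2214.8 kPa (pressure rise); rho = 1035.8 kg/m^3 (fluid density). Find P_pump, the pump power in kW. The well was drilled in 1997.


P_pump = mdot * dP / (rho * eta)
P_pump = 117.86 * 2214.8 / (1035.8 * 0.61191)
P_pump = 411.85 kW


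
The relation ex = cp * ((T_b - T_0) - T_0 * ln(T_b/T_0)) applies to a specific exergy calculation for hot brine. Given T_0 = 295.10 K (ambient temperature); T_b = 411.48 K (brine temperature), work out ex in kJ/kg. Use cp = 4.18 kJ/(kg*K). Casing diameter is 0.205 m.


ex = cp * ((T_b - T_0) - T_0 * ln(T_b/T_0))
ex = 4.18 * ((411.48 - 295.10) - 295.10 * ln(411.48/295.10))
ex = 76.390 kJ/kg


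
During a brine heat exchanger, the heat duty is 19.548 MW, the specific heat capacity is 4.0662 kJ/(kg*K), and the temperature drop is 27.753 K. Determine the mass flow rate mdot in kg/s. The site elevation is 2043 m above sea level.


mdot = Q * 1000 / (cp * dT)
mdot = 19.548 * 1000 / (4.0662 * 27.753)
mdot = 173.22 kg/s
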